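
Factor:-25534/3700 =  - 12767/1850 = - 2^( - 1)*5^( - 2)*17^1*37^(-1 )*751^1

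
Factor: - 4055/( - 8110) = 2^( - 1 ) = 1/2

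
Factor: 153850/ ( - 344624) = -25/56 = -2^ ( - 3 )*5^2*7^( - 1)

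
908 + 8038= 8946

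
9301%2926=523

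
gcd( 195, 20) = 5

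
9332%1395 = 962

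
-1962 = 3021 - 4983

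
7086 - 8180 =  - 1094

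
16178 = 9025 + 7153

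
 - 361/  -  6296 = 361/6296 = 0.06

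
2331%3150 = 2331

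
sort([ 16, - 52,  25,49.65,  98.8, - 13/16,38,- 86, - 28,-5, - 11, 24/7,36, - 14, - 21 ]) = [ - 86, - 52, - 28, - 21, - 14, - 11, -5, - 13/16,24/7,16,25,36, 38,  49.65,98.8]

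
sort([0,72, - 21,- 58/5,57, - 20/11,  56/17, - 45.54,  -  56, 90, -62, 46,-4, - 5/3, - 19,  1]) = [ -62, -56, - 45.54, - 21, - 19, - 58/5 , - 4, - 20/11, - 5/3, 0,1,56/17, 46, 57,72,90]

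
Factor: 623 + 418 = 3^1*347^1 = 1041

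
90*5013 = 451170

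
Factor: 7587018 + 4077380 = 2^1*37^1*157627^1=11664398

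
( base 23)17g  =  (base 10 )706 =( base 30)NG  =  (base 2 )1011000010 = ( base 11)592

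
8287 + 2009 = 10296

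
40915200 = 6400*6393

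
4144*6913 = 28647472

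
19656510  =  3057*6430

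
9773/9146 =1 + 627/9146=1.07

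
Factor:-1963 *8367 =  -16424421 = - 3^1*13^1*151^1 * 2789^1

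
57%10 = 7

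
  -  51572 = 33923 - 85495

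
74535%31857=10821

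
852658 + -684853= 167805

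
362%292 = 70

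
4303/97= 44+ 35/97 = 44.36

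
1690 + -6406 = -4716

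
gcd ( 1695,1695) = 1695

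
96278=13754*7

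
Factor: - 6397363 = -7^1 * 443^1*2063^1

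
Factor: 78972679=373^1*211723^1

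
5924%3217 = 2707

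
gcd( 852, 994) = 142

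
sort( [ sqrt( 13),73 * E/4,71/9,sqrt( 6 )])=[ sqrt( 6),sqrt(13),71/9,73*E/4 ]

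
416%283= 133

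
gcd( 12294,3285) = 9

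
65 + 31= 96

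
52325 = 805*65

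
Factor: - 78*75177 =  - 5863806 = -2^1*3^3*13^1*8353^1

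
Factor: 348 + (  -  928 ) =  - 580= -2^2*5^1*29^1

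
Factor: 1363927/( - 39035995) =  - 80231/2296235 =- 5^( - 1)*101^(- 1)* 4547^( - 1)*80231^1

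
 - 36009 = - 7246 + - 28763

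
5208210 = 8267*630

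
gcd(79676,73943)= 1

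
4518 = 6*753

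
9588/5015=564/295 =1.91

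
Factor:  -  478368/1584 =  - 2^1*151^1= - 302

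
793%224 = 121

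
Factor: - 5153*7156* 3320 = -122424561760  =  -2^5 *5^1*83^1*1789^1*5153^1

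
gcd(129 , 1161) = 129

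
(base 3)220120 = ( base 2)1010010111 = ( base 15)2E3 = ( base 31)LC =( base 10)663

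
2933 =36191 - 33258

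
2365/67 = 2365/67 = 35.30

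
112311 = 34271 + 78040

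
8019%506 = 429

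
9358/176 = 53 + 15/88 =53.17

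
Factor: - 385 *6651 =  - 2560635= - 3^2*5^1 * 7^1 * 11^1*739^1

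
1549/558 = 1549/558 = 2.78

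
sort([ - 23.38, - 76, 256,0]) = [ - 76, - 23.38,0, 256]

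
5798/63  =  92 + 2/63 = 92.03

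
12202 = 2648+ 9554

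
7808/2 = 3904=3904.00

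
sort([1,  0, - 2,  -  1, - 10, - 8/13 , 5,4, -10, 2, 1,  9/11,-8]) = [ - 10,-10, -8, -2, - 1,  -  8/13, 0,  9/11, 1, 1,2, 4,  5]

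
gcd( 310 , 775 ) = 155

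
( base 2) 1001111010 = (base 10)634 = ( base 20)1be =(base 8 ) 1172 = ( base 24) 12A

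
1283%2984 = 1283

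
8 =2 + 6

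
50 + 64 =114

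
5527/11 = 5527/11 = 502.45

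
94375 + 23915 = 118290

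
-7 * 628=- 4396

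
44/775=44/775=   0.06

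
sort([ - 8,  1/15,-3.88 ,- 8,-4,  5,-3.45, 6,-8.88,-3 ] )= [-8.88, -8, - 8, - 4 ,-3.88,-3.45, - 3, 1/15, 5,6]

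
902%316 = 270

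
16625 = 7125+9500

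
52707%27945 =24762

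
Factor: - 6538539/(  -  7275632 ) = 934077/1039376 = 2^( - 4 ) * 3^1* 13^ (-1 ) * 19^( -1)*263^( - 1)* 311359^1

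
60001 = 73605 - 13604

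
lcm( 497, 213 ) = 1491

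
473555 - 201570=271985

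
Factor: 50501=11^1*4591^1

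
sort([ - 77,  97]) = [ - 77, 97 ] 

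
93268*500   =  46634000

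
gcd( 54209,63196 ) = 1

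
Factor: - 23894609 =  - 19^1 * 1257611^1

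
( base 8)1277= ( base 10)703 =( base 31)ML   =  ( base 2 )1010111111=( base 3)222001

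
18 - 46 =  - 28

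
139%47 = 45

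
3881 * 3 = 11643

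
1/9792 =1/9792= 0.00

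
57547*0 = 0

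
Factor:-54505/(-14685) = 991/267 = 3^( - 1)*89^( - 1 )*991^1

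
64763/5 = 12952 + 3/5 = 12952.60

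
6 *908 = 5448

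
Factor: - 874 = - 2^1*19^1* 23^1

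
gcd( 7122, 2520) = 6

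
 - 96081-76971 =-173052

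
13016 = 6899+6117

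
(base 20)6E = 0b10000110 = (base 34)3w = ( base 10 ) 134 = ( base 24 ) 5E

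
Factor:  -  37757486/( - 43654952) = 2^(-2)*11^( - 1)*13^1*496079^ ( - 1)*1452211^1 = 18878743/21827476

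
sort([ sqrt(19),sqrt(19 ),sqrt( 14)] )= [sqrt (14 ), sqrt(19 ), sqrt(19)]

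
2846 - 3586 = -740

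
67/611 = 67/611 = 0.11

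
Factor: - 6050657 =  - 17^1*41^1 * 8681^1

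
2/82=1/41 = 0.02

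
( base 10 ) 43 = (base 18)27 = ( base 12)37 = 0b101011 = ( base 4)223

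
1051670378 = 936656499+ 115013879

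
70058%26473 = 17112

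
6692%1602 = 284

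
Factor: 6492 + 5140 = 11632 = 2^4*727^1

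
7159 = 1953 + 5206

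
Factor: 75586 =2^1*7^1 * 5399^1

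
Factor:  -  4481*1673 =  - 7^1 *239^1 * 4481^1 =- 7496713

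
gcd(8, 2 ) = 2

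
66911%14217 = 10043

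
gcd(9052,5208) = 124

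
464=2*232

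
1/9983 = 1/9983 = 0.00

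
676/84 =8 + 1/21=8.05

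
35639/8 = 35639/8 = 4454.88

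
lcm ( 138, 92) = 276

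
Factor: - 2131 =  - 2131^1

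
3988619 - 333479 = 3655140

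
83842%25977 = 5911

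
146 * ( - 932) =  - 136072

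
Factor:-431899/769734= - 2^ (  -  1)*3^( - 2)*7^( - 1)*13^1*41^ ( - 1)*149^(  -  1)*  33223^1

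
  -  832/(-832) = 1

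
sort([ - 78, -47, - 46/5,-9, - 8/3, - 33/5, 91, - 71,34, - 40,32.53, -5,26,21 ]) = [ - 78, - 71, - 47, - 40, - 46/5, - 9, - 33/5, - 5, - 8/3,21,26,32.53 , 34,91]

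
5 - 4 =1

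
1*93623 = 93623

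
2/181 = 2/181  =  0.01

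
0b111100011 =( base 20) 143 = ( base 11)3aa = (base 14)267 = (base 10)483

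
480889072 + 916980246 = 1397869318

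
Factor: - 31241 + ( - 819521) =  - 2^1 * 11^1*38671^1 = - 850762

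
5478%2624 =230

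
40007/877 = 40007/877 = 45.62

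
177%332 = 177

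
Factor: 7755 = 3^1*5^1 * 11^1*47^1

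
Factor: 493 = 17^1*29^1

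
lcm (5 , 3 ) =15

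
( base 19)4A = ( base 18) 4E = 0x56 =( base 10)86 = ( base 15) 5B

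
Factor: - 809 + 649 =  - 160  =  -2^5 * 5^1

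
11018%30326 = 11018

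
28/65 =28/65 = 0.43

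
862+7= 869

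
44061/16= 2753 + 13/16 = 2753.81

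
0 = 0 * 742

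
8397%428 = 265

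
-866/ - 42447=866/42447 = 0.02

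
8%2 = 0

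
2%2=0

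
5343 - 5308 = 35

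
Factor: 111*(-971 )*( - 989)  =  3^1 * 23^1*37^1*43^1*971^1 = 106595409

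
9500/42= 226 + 4/21 =226.19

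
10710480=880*12171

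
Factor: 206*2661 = 548166 = 2^1*3^1*103^1*887^1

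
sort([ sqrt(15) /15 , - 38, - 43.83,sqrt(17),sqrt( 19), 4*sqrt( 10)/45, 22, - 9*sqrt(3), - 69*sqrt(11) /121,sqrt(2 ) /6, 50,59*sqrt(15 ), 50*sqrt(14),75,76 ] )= [ - 43.83,-38, - 9*sqrt(3), - 69*sqrt( 11 ) /121, sqrt(2 )/6, sqrt (15)/15, 4 * sqrt(10) /45, sqrt( 17), sqrt(19), 22, 50,75,76, 50* sqrt(14 ),59*sqrt(15)]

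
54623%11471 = 8739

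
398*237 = 94326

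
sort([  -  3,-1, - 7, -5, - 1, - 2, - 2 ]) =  [ - 7, - 5 , - 3, - 2, - 2,-1, - 1]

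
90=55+35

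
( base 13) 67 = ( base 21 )41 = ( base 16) 55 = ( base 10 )85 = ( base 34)2h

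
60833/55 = 1106+ 3/55 = 1106.05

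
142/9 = 142/9 = 15.78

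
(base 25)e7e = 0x22eb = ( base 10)8939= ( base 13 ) 40B8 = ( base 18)19AB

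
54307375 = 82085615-27778240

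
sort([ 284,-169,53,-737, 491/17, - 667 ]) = [ - 737, - 667, -169,491/17,53,  284]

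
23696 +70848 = 94544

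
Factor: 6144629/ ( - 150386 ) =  - 2^ ( - 1 )*41^1 * 73^1 * 2053^1*75193^ ( - 1)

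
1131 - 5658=  -  4527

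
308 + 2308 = 2616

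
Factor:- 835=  - 5^1*167^1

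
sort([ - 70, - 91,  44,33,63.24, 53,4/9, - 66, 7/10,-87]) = [ - 91,-87, - 70, - 66,  4/9, 7/10, 33, 44, 53, 63.24]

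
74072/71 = 74072/71 = 1043.27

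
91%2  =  1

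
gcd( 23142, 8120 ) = 406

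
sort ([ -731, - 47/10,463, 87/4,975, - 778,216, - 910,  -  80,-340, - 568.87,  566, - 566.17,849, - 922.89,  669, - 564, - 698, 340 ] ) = [  -  922.89, - 910, - 778, - 731 , - 698, - 568.87, - 566.17, - 564, - 340, - 80, - 47/10,  87/4,216, 340,463 , 566,669, 849, 975]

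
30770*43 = 1323110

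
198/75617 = 198/75617 = 0.00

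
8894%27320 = 8894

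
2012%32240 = 2012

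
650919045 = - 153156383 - - 804075428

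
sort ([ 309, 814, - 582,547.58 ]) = [ - 582,309, 547.58,814] 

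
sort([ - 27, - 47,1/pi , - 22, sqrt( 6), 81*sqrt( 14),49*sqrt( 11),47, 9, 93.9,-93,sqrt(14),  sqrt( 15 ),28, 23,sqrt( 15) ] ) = [ - 93,- 47, - 27, - 22, 1/pi,sqrt (6 ),sqrt( 14 ),sqrt(15 ),sqrt( 15),9,23,28,47,93.9, 49*sqrt(11),81 * sqrt(14)]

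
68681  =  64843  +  3838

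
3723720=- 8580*( - 434)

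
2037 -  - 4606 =6643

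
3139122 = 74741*42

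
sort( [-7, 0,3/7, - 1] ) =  [- 7, - 1, 0  ,  3/7]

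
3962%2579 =1383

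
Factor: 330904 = 2^3*7^1 * 19^1 *311^1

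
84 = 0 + 84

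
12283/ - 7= - 12283/7 = -1754.71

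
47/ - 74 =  - 1+27/74 = - 0.64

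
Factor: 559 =13^1*43^1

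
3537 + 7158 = 10695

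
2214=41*54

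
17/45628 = 1/2684=0.00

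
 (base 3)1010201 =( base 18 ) 2A1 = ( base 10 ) 829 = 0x33d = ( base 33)p4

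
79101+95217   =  174318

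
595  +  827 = 1422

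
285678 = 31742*9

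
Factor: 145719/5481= 3^1*29^(-1)*257^1 =771/29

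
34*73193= 2488562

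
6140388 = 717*8564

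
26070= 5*5214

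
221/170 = 13/10 = 1.30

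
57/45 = 19/15 = 1.27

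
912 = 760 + 152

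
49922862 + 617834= 50540696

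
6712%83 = 72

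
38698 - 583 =38115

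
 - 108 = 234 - 342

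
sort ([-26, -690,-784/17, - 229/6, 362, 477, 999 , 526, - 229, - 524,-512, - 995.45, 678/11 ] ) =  [ - 995.45, - 690, -524, - 512,  -  229,-784/17,  -  229/6, -26, 678/11 , 362, 477,526, 999]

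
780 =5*156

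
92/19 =92/19 = 4.84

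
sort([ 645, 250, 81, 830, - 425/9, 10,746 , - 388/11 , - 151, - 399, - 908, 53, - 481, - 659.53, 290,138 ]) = [ - 908, - 659.53, - 481  , - 399, - 151,- 425/9,-388/11, 10,53,  81, 138, 250, 290, 645, 746, 830]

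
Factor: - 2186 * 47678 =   -  2^2* 31^1*769^1*1093^1 = -104224108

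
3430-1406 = 2024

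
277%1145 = 277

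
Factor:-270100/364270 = -370/499 = - 2^1*5^1 *37^1*499^( - 1)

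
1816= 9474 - 7658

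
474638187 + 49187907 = 523826094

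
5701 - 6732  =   - 1031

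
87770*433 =38004410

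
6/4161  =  2/1387= 0.00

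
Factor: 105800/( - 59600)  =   - 529/298 =- 2^( - 1)*23^2*149^( - 1 )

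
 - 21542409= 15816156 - 37358565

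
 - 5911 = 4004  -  9915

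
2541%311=53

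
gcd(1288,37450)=14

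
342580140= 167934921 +174645219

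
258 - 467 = -209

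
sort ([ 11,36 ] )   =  [ 11,36]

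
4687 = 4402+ 285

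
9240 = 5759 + 3481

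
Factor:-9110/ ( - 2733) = 10/3 =2^1*3^( - 1)*5^1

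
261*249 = 64989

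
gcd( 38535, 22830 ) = 15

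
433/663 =433/663 = 0.65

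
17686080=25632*690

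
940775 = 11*85525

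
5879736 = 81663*72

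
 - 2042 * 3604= - 7359368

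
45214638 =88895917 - 43681279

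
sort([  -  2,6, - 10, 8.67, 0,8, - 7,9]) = [ - 10, -7, - 2, 0,6,8, 8.67, 9]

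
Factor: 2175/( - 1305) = -5/3=   - 3^( - 1) *5^1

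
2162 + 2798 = 4960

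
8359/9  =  8359/9 = 928.78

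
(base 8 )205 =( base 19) 70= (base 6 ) 341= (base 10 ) 133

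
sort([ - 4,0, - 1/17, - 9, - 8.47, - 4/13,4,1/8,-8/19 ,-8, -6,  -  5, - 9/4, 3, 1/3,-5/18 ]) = [ - 9, -8.47, - 8 , - 6,-5, - 4, - 9/4,-8/19,  -  4/13, - 5/18,-1/17 , 0, 1/8,1/3 , 3,4]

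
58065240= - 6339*( - 9160)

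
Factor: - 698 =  - 2^1*349^1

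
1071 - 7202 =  - 6131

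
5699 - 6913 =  - 1214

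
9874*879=8679246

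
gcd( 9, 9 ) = 9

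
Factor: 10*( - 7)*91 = -6370  =  -2^1*5^1*7^2*13^1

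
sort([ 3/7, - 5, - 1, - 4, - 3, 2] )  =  [-5, - 4,-3 , - 1,3/7 , 2 ] 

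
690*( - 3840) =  - 2649600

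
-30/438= - 5/73 = - 0.07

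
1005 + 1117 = 2122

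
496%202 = 92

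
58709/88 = 58709/88 = 667.15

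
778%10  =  8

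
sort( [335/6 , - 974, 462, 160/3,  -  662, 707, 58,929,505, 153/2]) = [ - 974, - 662, 160/3,335/6,58,153/2,462,505,707,  929 ] 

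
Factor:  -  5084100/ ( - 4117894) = 2542050/2058947 = 2^1*3^3*5^2*7^1 * 11^( - 1)*269^1*187177^( - 1)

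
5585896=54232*103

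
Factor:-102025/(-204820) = 265/532= 2^( - 2 )* 5^1*7^( - 1)*19^( - 1)*53^1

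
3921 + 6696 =10617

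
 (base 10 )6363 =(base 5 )200423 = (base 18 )11B9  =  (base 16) 18DB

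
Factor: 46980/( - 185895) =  - 116/459 = - 2^2*3^(-3 )*17^( - 1)*29^1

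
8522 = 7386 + 1136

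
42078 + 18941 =61019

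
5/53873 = 5/53873 = 0.00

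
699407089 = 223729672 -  - 475677417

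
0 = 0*560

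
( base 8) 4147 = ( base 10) 2151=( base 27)2PI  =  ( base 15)986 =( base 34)1T9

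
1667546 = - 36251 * ( - 46)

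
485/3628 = 485/3628 = 0.13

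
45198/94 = 22599/47=480.83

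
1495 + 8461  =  9956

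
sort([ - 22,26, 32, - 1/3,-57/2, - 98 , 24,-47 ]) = [ - 98, - 47, - 57/2, - 22  ,-1/3,24,26,32 ]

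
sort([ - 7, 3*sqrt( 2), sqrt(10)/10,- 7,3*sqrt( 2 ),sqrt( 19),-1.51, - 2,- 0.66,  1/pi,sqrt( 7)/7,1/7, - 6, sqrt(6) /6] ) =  [ - 7 ,-7, - 6,-2,-1.51, - 0.66,1/7,sqrt( 10 ) /10,1/pi,sqrt( 7 )/7, sqrt( 6)/6,3*sqrt( 2),3* sqrt( 2),sqrt(19)]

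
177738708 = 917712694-739973986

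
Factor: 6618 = 2^1*3^1*1103^1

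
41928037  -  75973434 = - 34045397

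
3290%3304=3290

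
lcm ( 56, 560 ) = 560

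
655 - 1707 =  - 1052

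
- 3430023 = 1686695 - 5116718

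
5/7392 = 5/7392=0.00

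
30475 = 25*1219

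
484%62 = 50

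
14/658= 1/47= 0.02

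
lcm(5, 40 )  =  40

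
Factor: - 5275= - 5^2*211^1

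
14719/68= 14719/68  =  216.46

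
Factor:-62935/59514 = - 2^( -1 )*3^(-1 )*5^1* 7^( - 1)*13^( - 1 )*41^1*109^ ( - 1)*307^1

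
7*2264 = 15848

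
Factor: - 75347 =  - 75347^1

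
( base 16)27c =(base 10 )636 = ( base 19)1E9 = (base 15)2C6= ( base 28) MK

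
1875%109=22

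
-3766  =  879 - 4645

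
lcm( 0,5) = 0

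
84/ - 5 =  - 17 + 1/5=- 16.80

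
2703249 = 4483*603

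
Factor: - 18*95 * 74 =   -  126540=- 2^2*3^2*5^1 * 19^1*37^1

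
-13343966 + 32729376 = 19385410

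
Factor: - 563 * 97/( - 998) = 2^( - 1)*97^1 * 499^( - 1)*563^1 = 54611/998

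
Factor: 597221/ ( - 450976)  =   - 2^(-5)*17^( - 1 )*829^( - 1)*597221^1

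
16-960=-944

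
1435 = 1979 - 544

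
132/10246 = 66/5123 = 0.01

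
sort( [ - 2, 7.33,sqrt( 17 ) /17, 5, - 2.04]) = [ - 2.04, - 2,sqrt(17)/17,  5,  7.33] 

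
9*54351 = 489159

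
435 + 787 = 1222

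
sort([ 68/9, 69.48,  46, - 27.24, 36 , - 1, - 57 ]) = [ -57,  -  27.24, -1, 68/9, 36,46 , 69.48 ] 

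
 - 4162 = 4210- 8372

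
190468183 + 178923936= 369392119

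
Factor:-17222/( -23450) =8611/11725 = 5^( - 2 )*7^( - 1)*67^(- 1)*79^1*109^1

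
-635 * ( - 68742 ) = 43651170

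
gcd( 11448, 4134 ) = 318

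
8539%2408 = 1315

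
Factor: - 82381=-13^1*6337^1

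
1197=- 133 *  ( - 9) 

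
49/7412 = 49/7412=0.01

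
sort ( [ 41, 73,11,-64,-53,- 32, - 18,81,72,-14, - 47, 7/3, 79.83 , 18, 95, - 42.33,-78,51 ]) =[ - 78,-64,-53,-47, - 42.33, - 32, - 18, - 14,  7/3,11,18,41,51,72 , 73, 79.83, 81,95 ]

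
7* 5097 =35679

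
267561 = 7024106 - 6756545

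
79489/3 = 26496 + 1/3 = 26496.33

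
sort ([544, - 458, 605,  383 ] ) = [ - 458, 383,544,605]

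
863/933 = 863/933 =0.92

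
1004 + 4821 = 5825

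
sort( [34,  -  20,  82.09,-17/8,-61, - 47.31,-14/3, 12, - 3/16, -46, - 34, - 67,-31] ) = [ - 67, - 61,-47.31, - 46, - 34, - 31, - 20, - 14/3, - 17/8, - 3/16,12,34, 82.09] 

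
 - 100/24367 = - 100/24367= - 0.00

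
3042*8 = 24336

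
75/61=1 + 14/61 =1.23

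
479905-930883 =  - 450978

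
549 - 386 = 163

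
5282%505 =232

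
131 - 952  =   - 821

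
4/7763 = 4/7763 = 0.00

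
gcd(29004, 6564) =12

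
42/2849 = 6/407 = 0.01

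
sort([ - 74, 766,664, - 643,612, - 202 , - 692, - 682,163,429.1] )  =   [ - 692, - 682, - 643 , - 202, - 74,163,429.1,612,  664,766]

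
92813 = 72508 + 20305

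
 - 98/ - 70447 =98/70447=   0.00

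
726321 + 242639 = 968960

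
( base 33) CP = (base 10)421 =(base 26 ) g5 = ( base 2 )110100101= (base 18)157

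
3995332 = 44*90803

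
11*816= 8976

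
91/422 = 91/422 = 0.22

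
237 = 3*79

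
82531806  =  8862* 9313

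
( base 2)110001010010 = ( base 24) 5ba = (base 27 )48M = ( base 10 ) 3154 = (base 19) 8e0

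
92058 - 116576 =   -  24518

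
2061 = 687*3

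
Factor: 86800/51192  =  2^1*3^( - 4 )*5^2 * 7^1*31^1*79^(-1)= 10850/6399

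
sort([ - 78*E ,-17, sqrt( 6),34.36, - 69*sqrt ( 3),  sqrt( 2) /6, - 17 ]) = [ - 78*E, - 69*sqrt( 3),-17,-17, sqrt( 2)/6, sqrt( 6),  34.36]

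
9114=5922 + 3192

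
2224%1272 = 952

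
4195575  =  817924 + 3377651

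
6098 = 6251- 153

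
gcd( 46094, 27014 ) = 2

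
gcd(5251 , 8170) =1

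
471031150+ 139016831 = 610047981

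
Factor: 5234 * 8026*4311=181096850124 =2^2*3^2*479^1 *2617^1 *4013^1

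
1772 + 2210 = 3982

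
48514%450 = 364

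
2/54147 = 2/54147= 0.00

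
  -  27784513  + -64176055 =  - 91960568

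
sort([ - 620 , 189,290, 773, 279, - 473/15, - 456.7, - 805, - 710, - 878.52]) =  [ - 878.52, - 805, - 710, - 620, - 456.7, - 473/15, 189,279, 290,773]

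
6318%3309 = 3009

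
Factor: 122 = 2^1*61^1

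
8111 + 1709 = 9820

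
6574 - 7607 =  - 1033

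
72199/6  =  72199/6 = 12033.17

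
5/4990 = 1/998 = 0.00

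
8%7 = 1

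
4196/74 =56 + 26/37 = 56.70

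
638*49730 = 31727740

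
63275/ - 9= -63275/9 = -7030.56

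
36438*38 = 1384644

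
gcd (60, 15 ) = 15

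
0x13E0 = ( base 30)5JI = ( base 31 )594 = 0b1001111100000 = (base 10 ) 5088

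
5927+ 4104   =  10031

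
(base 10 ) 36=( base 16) 24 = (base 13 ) 2a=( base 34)12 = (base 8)44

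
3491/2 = 3491/2=1745.50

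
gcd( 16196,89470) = 2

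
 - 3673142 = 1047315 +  - 4720457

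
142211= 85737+56474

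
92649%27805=9234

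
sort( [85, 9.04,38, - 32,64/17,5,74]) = [ - 32,64/17 , 5,9.04,38,  74,85]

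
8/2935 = 8/2935=0.00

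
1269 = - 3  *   (-423)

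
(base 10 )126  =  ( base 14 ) 90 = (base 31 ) 42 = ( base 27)4I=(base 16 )7e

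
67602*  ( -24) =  - 1622448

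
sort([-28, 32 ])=[ - 28 , 32 ] 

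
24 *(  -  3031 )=  -  72744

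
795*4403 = 3500385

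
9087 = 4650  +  4437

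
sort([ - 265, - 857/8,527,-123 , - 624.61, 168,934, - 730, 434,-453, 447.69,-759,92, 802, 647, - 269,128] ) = [ - 759, - 730 , - 624.61,- 453, - 269,-265, - 123, - 857/8, 92,128,168,  434, 447.69,527 , 647,  802, 934] 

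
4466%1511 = 1444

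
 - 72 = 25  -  97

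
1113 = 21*53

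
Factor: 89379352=2^3*11172419^1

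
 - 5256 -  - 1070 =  - 4186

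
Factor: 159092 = 2^2*  31^1 * 1283^1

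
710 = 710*1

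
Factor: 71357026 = 2^1*13^1 * 2744501^1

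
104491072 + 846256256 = 950747328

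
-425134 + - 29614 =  - 454748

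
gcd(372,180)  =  12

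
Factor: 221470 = 2^1*5^1  *22147^1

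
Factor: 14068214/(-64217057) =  - 2^1*17^1*37^1*53^1 * 211^1*64217057^( - 1 )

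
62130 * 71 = 4411230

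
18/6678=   1/371 = 0.00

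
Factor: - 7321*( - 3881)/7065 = 28412801/7065 = 3^ ( - 2) * 5^( - 1)*157^( - 1)*3881^1*7321^1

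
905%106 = 57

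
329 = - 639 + 968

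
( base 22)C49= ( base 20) ef5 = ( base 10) 5905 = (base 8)13421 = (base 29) 70i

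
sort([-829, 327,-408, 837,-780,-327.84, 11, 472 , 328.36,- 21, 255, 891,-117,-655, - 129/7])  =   [  -  829,-780, - 655 ,-408, - 327.84,-117, - 21, - 129/7, 11, 255, 327,328.36, 472,  837,891] 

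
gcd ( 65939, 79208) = 1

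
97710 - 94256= 3454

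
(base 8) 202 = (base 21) 64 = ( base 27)4M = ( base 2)10000010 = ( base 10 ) 130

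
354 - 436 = -82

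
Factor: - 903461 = -13^1*69497^1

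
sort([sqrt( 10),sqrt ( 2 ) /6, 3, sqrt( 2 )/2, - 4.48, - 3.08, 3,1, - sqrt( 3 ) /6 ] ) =[ - 4.48,-3.08, - sqrt( 3)/6, sqrt(2)/6, sqrt(2 )/2,  1,3  ,  3,  sqrt( 10 ) ] 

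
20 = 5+15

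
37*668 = 24716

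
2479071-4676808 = -2197737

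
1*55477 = 55477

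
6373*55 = 350515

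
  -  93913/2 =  - 46957 + 1/2 = - 46956.50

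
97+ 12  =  109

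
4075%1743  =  589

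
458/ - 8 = - 58 + 3/4 = - 57.25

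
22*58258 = 1281676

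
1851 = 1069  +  782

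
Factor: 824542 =2^1*107^1*3853^1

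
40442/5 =8088 + 2/5 = 8088.40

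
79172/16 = 19793/4 = 4948.25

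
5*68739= 343695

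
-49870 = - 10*4987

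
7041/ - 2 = - 3521 + 1/2 = - 3520.50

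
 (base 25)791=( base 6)33145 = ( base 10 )4601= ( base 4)1013321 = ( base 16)11f9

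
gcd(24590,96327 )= 1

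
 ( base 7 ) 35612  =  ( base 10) 9221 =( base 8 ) 22005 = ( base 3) 110122112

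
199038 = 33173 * 6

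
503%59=31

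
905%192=137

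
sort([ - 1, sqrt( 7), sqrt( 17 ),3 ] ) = [ - 1, sqrt( 7), 3,sqrt(17 ) ]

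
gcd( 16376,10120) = 184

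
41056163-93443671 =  - 52387508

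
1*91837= 91837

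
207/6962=207/6962 = 0.03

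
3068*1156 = 3546608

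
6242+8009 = 14251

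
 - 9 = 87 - 96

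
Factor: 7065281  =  71^1*191^1*521^1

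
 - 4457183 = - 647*6889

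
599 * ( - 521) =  - 312079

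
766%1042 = 766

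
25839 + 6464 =32303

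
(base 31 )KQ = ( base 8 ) 1206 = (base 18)1HG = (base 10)646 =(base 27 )np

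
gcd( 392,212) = 4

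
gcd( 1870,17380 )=110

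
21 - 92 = -71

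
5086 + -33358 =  - 28272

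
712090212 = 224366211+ 487724001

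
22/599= 22/599 = 0.04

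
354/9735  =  2/55  =  0.04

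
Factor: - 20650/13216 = -25/16 = -2^(-4 )*5^2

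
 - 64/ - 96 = 2/3 = 0.67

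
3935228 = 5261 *748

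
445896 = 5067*88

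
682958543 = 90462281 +592496262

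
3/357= 1/119  =  0.01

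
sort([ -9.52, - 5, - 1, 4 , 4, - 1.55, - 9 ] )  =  [ - 9.52  , - 9, - 5, - 1.55, - 1,  4,  4] 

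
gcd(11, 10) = 1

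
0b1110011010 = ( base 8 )1632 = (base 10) 922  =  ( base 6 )4134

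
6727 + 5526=12253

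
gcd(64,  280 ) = 8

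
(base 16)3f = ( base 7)120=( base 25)2D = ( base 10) 63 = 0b111111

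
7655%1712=807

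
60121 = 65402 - 5281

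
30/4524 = 5/754 = 0.01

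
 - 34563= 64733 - 99296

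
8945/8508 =8945/8508 = 1.05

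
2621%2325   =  296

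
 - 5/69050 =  - 1/13810 = - 0.00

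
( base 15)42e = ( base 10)944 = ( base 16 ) 3b0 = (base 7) 2516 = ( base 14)4b6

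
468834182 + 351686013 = 820520195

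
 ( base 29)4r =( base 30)4N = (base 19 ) 7a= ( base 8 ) 217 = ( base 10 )143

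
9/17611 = 9/17611 = 0.00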